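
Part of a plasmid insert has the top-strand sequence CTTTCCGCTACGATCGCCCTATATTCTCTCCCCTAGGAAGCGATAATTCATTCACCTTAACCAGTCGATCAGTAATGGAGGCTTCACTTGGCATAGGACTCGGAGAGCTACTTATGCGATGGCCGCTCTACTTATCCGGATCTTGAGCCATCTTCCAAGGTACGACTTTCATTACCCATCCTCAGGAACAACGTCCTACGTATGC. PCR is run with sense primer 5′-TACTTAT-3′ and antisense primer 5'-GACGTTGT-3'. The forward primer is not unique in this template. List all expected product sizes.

The forward primer TACTTAT matches the top strand at positions 109–115, 129–135.
The reverse primer's reverse complement is ACAACGTC, matching at positions 188–195.
Each forward site pairs with the reverse site to give a product ending at position 195: sizes 87, 67 bp.

87 bp, 67 bp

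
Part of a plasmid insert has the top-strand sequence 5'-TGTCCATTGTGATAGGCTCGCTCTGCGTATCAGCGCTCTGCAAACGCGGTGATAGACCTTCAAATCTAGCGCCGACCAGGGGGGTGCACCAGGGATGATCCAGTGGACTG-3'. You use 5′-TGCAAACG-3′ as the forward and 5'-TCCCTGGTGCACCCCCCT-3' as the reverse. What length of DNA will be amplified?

57 bp

Scanning the template, TGCAAACG occurs at positions 39–46; this primer anneals to the bottom strand there with its 3' end pointing downstream.
The reverse primer's reverse complement is AGGGGGGTGCACCAGGGA, which matches the template at positions 78–95.
Product length = (reverse-primer end) − (forward-primer start) + 1 = 95 − 39 + 1 = 57 bp.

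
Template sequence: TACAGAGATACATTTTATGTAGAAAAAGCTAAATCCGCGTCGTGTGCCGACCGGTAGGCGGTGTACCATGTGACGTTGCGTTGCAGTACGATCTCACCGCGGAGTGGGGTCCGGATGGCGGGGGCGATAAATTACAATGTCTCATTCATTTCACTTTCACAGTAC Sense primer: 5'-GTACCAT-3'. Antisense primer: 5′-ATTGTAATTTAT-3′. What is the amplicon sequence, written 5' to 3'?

5'-GTACCATGTGACGTTGCGTTGCAGTACGATCTCACCGCGGAGTGGGGTCCGGATGGCGGGGGCGATAAATTACAAT-3'

Scanning the template, GTACCAT occurs at positions 63–69; this primer anneals to the bottom strand there with its 3' end pointing downstream.
Taking the reverse complement of ATTGTAATTTAT gives ATAAATTACAAT, found at positions 127–138 on the template; the primer anneals here to the top strand with its 3' end pointing upstream.
The product is the template from position 63 through 138 (76 bp).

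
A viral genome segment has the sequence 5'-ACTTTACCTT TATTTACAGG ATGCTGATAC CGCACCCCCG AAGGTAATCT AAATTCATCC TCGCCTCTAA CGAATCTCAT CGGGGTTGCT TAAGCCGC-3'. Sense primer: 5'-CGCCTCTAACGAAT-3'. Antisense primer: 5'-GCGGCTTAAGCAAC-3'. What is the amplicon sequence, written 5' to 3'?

5'-CGCCTCTAACGAATCTCATCGGGGTTGCTTAAGCCGC-3'

Scanning the template, CGCCTCTAACGAAT occurs at positions 62–75; this primer anneals to the bottom strand there with its 3' end pointing downstream.
The reverse primer's reverse complement is GTTGCTTAAGCCGC, which matches the template at positions 85–98.
The product is the template from position 62 through 98 (37 bp).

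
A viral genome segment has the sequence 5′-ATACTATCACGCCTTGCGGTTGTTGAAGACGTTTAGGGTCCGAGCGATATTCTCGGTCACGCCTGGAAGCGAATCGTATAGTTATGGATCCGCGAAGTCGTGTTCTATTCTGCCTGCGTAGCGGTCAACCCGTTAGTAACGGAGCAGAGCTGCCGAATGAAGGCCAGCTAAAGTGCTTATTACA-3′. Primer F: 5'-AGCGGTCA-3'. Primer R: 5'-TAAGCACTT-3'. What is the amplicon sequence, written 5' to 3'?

Forward primer AGCGGTCA is found on the top strand at positions 120–127.
The reverse primer's reverse complement is AAGTGCTTA, which matches the template at positions 171–179.
The product is the template from position 120 through 179 (60 bp).

5'-AGCGGTCAACCCGTTAGTAACGGAGCAGAGCTGCCGAATGAAGGCCAGCTAAAGTGCTTA-3'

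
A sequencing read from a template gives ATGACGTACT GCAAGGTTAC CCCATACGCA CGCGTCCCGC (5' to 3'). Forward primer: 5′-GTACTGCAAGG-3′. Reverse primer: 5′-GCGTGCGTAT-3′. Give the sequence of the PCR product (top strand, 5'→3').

Scanning the template, GTACTGCAAGG occurs at positions 6–16; this primer anneals to the bottom strand there with its 3' end pointing downstream.
Reverse complement of the reverse primer: ATACGCACGC. This occurs on the top strand at positions 24–33.
The product is the template from position 6 through 33 (28 bp).

5'-GTACTGCAAGGTTACCCCATACGCACGC-3'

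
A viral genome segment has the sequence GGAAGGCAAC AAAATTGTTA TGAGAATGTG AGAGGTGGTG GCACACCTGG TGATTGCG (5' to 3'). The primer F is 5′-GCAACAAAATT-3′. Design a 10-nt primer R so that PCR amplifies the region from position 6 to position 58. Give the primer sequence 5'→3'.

5'-CGCAATCACC-3'

The product's 3' end on the top strand is position 58.
The reverse primer anneals to the top strand over positions 49–58, i.e. to GGTGATTGCG.
Its sequence written 5'→3' is the reverse complement: CGCAATCACC.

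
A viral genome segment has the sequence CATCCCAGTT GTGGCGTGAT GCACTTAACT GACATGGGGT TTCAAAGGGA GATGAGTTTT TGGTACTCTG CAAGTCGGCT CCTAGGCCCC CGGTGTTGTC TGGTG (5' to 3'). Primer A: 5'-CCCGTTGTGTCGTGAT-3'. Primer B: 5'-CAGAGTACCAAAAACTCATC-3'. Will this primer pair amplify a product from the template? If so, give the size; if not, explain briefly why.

No product — primer A has no binding site in the template.

Primer A (CCCGTTGTGTCGTGAT) does not match the top strand, and its reverse complement ATCACGACACAACGGG does not match either.
With no annealing site for primer A, no amplification occurs.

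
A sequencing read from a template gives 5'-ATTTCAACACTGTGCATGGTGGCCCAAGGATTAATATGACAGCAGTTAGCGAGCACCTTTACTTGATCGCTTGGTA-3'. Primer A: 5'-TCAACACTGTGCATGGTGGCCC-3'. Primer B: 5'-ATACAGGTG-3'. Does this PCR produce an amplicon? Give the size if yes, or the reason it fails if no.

No product — primer B has no binding site in the template.

Primer B (ATACAGGTG) does not match the top strand, and its reverse complement CACCTGTAT does not match either.
With no annealing site for primer B, no amplification occurs.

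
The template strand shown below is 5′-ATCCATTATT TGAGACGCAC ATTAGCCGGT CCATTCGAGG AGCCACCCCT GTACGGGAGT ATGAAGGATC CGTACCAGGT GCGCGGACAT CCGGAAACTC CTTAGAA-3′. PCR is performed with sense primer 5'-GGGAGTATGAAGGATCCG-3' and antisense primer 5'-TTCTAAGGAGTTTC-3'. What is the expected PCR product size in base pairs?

The forward primer matches the template at positions 55–72.
Reverse complement of the reverse primer: GAAACTCCTTAGAA. This occurs on the top strand at positions 94–107.
Amplicon spans positions 55–107: 53 bp.

53 bp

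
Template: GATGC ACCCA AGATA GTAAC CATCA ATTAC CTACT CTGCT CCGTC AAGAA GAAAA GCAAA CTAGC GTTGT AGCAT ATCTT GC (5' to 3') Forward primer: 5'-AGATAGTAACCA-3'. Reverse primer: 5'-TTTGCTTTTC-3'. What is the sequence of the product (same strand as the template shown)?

Scanning the template, AGATAGTAACCA occurs at positions 11–22; this primer anneals to the bottom strand there with its 3' end pointing downstream.
The reverse primer's reverse complement is GAAAAGCAAA, which matches the template at positions 51–60.
The product is the template from position 11 through 60 (50 bp).

5'-AGATAGTAACCATCAATTACCTACTCTGCTCCGTCAAGAAGAAAAGCAAA-3'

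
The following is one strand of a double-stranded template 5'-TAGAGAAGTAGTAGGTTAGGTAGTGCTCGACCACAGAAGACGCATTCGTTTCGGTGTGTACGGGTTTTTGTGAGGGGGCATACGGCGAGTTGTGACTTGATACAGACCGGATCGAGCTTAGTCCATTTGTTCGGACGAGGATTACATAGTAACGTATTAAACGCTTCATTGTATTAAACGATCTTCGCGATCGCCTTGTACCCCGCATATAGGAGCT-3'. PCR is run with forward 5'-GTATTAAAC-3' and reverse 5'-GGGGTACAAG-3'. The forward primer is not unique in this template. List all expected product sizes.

The forward primer GTATTAAAC matches the top strand at positions 154–162, 171–179.
The reverse primer's reverse complement is CTTGTACCCC, matching at positions 195–204.
Each forward site pairs with the reverse site to give a product ending at position 204: sizes 51, 34 bp.

51 bp, 34 bp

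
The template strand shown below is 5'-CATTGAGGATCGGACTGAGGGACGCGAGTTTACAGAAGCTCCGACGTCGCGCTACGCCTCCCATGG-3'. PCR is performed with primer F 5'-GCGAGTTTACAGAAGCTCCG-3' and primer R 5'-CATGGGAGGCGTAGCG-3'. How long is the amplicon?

42 bp

Scanning the template, GCGAGTTTACAGAAGCTCCG occurs at positions 24–43; this primer anneals to the bottom strand there with its 3' end pointing downstream.
Reverse complement of the reverse primer: CGCTACGCCTCCCATG. This occurs on the top strand at positions 50–65.
The product runs from position 24 to position 65, so its length is 65 − 24 + 1 = 42 bp.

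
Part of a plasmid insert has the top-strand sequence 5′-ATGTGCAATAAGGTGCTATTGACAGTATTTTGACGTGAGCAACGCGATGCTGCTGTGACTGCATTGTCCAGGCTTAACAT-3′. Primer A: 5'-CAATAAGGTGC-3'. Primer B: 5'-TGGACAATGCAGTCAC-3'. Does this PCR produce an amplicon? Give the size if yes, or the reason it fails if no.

Yes — a 65 bp product.

Primer A (CAATAAGGTGC) matches the top strand at positions 6–16; it acts as a forward primer.
Primer B's reverse complement is GTGACTGCATTGTCCA, matching the top strand at positions 55–70; it acts as a reverse primer.
The 3' ends face each other across positions 6–70, giving a 65 bp product.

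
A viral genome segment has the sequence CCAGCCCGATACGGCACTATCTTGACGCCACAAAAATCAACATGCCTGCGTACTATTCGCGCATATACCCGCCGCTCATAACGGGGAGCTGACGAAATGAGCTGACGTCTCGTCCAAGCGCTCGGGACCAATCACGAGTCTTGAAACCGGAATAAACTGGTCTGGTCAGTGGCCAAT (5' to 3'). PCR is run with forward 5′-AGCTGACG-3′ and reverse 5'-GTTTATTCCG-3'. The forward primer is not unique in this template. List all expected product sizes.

The forward primer AGCTGACG matches the top strand at positions 87–94, 100–107.
The reverse primer's reverse complement is CGGAATAAAC, matching at positions 148–157.
Each forward site pairs with the reverse site to give a product ending at position 157: sizes 71, 58 bp.

71 bp, 58 bp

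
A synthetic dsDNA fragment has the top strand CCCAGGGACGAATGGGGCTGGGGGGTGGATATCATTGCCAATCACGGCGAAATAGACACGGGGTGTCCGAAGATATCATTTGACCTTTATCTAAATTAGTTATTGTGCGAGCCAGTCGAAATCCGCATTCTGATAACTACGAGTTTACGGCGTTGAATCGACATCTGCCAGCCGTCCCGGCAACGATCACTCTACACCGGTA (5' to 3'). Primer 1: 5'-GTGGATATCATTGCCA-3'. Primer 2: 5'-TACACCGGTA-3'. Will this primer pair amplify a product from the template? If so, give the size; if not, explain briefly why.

Primer 1 (GTGGATATCATTGCCA) matches the top strand at positions 25–40 (3' end points downstream).
Primer 2 (TACACCGGTA) also matches the top strand directly, at positions 193–202 — its reverse complement TACCGGTGTA is not present.
Both primers anneal to the bottom strand with 3' ends pointing the same way, so neither can prime synthesis back toward the other.

No product — both primers anneal to the same strand and extend in the same direction.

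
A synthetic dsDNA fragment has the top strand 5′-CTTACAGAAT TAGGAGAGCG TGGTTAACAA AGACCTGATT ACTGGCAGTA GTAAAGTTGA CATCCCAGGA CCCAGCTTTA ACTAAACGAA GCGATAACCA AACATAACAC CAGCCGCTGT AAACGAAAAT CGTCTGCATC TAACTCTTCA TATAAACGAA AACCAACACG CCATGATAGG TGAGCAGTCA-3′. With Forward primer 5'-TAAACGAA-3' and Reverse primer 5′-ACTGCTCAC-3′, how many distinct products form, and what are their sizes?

Three products: 106 bp, 69 bp, 36 bp

The forward primer TAAACGAA matches the top strand at positions 83–90, 120–127, 153–160.
The reverse primer's reverse complement is GTGAGCAGT, matching at positions 180–188.
Each forward site pairs with the reverse site to give a product ending at position 188: sizes 106, 69, 36 bp.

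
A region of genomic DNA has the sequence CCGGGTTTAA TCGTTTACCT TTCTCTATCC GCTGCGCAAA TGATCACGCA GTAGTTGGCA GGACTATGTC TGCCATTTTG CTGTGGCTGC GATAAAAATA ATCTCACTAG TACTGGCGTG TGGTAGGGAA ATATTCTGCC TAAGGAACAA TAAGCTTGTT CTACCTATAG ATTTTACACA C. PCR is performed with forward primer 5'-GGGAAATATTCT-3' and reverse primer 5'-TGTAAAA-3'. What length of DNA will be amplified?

53 bp

The forward primer matches the template at positions 126–137.
Reverse complement of the reverse primer: TTTTACA. This occurs on the top strand at positions 172–178.
Amplicon spans positions 126–178: 53 bp.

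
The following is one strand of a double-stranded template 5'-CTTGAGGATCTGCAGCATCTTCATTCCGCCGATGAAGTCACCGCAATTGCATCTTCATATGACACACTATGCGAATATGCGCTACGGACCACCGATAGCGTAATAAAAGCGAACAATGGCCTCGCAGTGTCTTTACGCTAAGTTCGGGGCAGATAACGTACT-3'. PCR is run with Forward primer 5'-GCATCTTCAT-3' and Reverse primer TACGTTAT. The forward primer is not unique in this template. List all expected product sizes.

The forward primer GCATCTTCAT matches the top strand at positions 15–24, 49–58.
The reverse primer's reverse complement is ATAACGTA, matching at positions 153–160.
Each forward site pairs with the reverse site to give a product ending at position 160: sizes 146, 112 bp.

146 bp, 112 bp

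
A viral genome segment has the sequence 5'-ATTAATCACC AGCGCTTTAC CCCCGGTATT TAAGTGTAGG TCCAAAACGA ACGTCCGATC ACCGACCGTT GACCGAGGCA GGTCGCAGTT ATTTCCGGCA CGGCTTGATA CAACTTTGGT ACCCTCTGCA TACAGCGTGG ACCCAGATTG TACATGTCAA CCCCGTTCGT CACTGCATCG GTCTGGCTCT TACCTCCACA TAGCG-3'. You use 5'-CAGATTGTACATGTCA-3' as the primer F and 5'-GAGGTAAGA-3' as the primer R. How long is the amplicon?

Forward primer CAGATTGTACATGTCA is found on the top strand at positions 144–159.
Taking the reverse complement of GAGGTAAGA gives TCTTACCTC, found at positions 188–196 on the template; the primer anneals here to the top strand with its 3' end pointing upstream.
Product length = (reverse-primer end) − (forward-primer start) + 1 = 196 − 144 + 1 = 53 bp.

53 bp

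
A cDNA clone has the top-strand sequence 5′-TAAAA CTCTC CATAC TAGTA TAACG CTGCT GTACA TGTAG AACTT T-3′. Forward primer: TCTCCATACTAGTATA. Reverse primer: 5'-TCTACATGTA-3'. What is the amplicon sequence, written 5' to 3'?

Forward primer TCTCCATACTAGTATA is found on the top strand at positions 7–22.
The reverse primer's reverse complement is TACATGTAGA, which matches the template at positions 32–41.
The product is the template from position 7 through 41 (35 bp).

5'-TCTCCATACTAGTATAACGCTGCTGTACATGTAGA-3'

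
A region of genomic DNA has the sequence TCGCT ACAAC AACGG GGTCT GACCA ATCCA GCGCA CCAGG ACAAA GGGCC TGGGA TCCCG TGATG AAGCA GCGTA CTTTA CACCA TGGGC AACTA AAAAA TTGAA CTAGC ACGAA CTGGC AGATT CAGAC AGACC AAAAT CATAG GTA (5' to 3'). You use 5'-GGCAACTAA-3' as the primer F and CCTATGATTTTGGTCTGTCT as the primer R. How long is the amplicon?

59 bp

The forward primer matches the template at positions 88–96.
The reverse primer's reverse complement is AGACAGACCAAAATCATAGG, which matches the template at positions 127–146.
The product runs from position 88 to position 146, so its length is 146 − 88 + 1 = 59 bp.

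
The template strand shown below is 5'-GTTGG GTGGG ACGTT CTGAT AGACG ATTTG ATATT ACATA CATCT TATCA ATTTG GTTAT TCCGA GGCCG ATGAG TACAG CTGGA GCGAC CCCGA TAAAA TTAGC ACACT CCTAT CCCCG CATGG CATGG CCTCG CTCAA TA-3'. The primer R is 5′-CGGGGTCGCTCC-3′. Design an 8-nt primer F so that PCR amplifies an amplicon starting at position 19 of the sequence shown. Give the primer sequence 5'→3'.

The reverse primer's reverse complement GGAGCGACCCCG matches the template at positions 83–94; the product starts at position 19.
The forward primer is identical to the top strand over positions 19–26: ATAGACGA.

5'-ATAGACGA-3'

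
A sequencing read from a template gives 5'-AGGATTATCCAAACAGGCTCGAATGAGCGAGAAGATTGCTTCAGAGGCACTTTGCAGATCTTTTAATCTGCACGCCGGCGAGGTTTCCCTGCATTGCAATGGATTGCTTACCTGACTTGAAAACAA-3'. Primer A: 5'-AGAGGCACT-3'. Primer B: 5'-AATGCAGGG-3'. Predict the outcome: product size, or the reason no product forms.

Primer A (AGAGGCACT) matches the top strand at positions 43–51; it acts as a forward primer.
Primer B's reverse complement is CCCTGCATT, matching the top strand at positions 87–95; it acts as a reverse primer.
The 3' ends face each other across positions 43–95, giving a 53 bp product.

Yes — a 53 bp product.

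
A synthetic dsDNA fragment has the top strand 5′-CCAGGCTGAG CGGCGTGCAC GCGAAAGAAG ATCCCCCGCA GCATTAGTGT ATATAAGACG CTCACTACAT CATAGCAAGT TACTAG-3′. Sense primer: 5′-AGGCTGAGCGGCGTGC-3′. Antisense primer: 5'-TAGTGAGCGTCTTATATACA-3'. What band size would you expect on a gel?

The forward primer matches the template at positions 3–18.
Reverse complement of the reverse primer: TGTATATAAGACGCTCACTA. This occurs on the top strand at positions 48–67.
Amplicon spans positions 3–67: 65 bp.

65 bp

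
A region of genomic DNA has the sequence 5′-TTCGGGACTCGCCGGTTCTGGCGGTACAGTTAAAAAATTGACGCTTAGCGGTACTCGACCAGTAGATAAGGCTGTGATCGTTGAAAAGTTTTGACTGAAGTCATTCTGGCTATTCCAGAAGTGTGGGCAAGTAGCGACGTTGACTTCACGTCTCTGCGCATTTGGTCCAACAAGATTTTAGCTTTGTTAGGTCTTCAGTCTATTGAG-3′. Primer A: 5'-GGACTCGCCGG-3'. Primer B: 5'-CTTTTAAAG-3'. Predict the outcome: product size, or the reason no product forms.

No product — primer B has no binding site in the template.

Primer B (CTTTTAAAG) does not match the top strand, and its reverse complement CTTTAAAAG does not match either.
With no annealing site for primer B, no amplification occurs.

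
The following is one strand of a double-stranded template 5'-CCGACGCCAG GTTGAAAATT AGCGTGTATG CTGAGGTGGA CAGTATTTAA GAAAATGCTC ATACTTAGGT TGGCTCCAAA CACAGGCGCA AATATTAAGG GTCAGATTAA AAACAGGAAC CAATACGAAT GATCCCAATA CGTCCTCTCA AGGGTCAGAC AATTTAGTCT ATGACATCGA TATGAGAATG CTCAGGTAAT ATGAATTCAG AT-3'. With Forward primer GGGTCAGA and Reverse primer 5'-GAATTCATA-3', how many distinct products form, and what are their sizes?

The forward primer GGGTCAGA matches the top strand at positions 99–106, 152–159.
The reverse primer's reverse complement is TATGAATTC, matching at positions 200–208.
Each forward site pairs with the reverse site to give a product ending at position 208: sizes 110, 57 bp.

Two products: 110 bp, 57 bp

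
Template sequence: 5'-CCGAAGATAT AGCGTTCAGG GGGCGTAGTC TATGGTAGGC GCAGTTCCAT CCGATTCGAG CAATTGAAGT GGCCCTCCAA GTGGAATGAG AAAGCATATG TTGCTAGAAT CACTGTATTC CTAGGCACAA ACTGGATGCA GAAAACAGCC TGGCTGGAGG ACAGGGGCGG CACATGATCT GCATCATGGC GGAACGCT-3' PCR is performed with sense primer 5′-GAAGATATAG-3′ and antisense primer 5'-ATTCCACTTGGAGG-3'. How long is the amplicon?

Forward primer GAAGATATAG is found on the top strand at positions 3–12.
Taking the reverse complement of ATTCCACTTGGAGG gives CCTCCAAGTGGAAT, found at positions 74–87 on the template; the primer anneals here to the top strand with its 3' end pointing upstream.
Amplicon spans positions 3–87: 85 bp.

85 bp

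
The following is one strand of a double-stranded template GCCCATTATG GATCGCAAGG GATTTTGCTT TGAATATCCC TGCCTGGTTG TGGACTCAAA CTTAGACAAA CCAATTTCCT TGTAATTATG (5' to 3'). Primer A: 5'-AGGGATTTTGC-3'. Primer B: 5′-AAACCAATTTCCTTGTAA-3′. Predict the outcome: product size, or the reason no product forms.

Primer A (AGGGATTTTGC) matches the top strand at positions 18–28 (3' end points downstream).
Primer B (AAACCAATTTCCTTGTAA) also matches the top strand directly, at positions 68–85 — its reverse complement TTACAAGGAAATTGGTTT is not present.
Both primers anneal to the bottom strand with 3' ends pointing the same way, so neither can prime synthesis back toward the other.

No product — both primers anneal to the same strand and extend in the same direction.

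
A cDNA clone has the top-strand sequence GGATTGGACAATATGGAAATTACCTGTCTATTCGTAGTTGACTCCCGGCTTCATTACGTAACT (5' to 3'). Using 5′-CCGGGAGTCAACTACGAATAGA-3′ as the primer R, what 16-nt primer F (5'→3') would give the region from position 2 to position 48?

5'-GATTGGACAATATGGA-3'

The reverse primer's reverse complement TCTATTCGTAGTTGACTCCCGG matches the template at positions 27–48; the product starts at position 2.
The forward primer is identical to the top strand over positions 2–17: GATTGGACAATATGGA.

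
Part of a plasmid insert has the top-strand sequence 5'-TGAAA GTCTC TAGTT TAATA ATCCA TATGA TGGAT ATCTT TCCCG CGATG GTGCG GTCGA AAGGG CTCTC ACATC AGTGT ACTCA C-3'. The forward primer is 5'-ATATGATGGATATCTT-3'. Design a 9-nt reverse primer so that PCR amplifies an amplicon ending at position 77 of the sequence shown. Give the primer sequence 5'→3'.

5'-CTGATGTGA-3'

The forward primer binds at positions 25–40; the product's 3' end on the top strand is position 77.
The reverse primer anneals to the top strand over positions 69–77, i.e. to TCACATCAG.
Its sequence written 5'→3' is the reverse complement: CTGATGTGA.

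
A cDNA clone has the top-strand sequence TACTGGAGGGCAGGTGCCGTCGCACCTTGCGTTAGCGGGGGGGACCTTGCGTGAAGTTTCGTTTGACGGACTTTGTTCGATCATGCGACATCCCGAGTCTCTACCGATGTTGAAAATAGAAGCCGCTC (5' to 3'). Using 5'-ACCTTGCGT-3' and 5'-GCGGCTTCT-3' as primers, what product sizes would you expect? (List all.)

103 bp, 83 bp

The forward primer ACCTTGCGT matches the top strand at positions 24–32, 44–52.
The reverse primer's reverse complement is AGAAGCCGC, matching at positions 118–126.
Each forward site pairs with the reverse site to give a product ending at position 126: sizes 103, 83 bp.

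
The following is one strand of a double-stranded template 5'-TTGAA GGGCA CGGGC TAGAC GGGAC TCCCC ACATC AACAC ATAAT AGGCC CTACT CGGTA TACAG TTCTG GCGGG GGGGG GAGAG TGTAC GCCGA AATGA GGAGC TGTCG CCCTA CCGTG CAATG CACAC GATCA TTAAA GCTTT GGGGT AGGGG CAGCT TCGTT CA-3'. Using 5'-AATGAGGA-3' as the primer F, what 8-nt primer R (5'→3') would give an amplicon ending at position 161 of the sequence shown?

The forward primer binds at positions 96–103; the product's 3' end on the top strand is position 161.
The reverse primer anneals to the top strand over positions 154–161, i.e. to GGCAGCTT.
Its sequence written 5'→3' is the reverse complement: AAGCTGCC.

5'-AAGCTGCC-3'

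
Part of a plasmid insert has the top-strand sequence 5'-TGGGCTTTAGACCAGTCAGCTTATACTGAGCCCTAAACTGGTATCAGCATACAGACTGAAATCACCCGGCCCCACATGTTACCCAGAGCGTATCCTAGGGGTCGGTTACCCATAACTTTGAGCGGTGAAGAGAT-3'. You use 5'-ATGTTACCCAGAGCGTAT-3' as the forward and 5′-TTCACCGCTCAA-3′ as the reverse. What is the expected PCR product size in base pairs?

The forward primer matches the template at positions 76–93.
Taking the reverse complement of TTCACCGCTCAA gives TTGAGCGGTGAA, found at positions 118–129 on the template; the primer anneals here to the top strand with its 3' end pointing upstream.
Product length = (reverse-primer end) − (forward-primer start) + 1 = 129 − 76 + 1 = 54 bp.

54 bp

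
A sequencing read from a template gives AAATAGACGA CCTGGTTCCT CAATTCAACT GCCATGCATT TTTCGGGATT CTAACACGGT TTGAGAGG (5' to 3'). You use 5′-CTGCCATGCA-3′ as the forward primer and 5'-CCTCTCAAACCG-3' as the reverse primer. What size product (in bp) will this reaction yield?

40 bp

Scanning the template, CTGCCATGCA occurs at positions 29–38; this primer anneals to the bottom strand there with its 3' end pointing downstream.
The reverse primer's reverse complement is CGGTTTGAGAGG, which matches the template at positions 57–68.
Amplicon spans positions 29–68: 40 bp.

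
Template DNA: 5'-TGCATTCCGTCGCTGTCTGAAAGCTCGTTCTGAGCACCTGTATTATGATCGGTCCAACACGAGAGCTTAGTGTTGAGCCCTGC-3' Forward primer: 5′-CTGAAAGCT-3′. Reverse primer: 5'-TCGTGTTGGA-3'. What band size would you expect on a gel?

Forward primer CTGAAAGCT is found on the top strand at positions 17–25.
Taking the reverse complement of TCGTGTTGGA gives TCCAACACGA, found at positions 53–62 on the template; the primer anneals here to the top strand with its 3' end pointing upstream.
The product runs from position 17 to position 62, so its length is 62 − 17 + 1 = 46 bp.

46 bp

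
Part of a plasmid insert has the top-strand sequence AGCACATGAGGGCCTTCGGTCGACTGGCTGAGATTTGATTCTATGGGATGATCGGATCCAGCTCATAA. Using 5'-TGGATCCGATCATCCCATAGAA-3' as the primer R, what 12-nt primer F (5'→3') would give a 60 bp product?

5'-AGCACATGAGGG-3'

The reverse primer's reverse complement TTCTATGGGATGATCGGATCCA matches the template at positions 39–60, so the product ends at position 60.
A 60 bp product then starts at position 60 − 60 + 1 = 1.
The forward primer is identical to the top strand there: AGCACATGAGGG.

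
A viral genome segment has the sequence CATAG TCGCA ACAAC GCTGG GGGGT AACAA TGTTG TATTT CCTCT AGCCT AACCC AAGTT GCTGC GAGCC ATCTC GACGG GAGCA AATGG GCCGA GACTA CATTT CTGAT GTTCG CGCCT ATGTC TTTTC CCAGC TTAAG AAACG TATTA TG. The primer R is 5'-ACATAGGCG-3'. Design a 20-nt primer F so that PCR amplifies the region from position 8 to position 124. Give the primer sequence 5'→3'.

5'-GCAACAACGCTGGGGGGTAA-3'

The reverse primer's reverse complement CGCCTATGT matches the template at positions 116–124; the product starts at position 8.
The forward primer is identical to the top strand over positions 8–27: GCAACAACGCTGGGGGGTAA.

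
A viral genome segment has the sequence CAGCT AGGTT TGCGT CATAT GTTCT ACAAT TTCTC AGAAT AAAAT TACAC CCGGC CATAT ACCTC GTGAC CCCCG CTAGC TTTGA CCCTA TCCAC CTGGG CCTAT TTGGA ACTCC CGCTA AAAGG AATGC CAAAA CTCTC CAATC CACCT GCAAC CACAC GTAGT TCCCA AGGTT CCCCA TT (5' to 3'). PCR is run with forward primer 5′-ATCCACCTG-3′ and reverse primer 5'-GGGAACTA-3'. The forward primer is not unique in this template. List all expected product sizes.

80 bp, 27 bp

The forward primer ATCCACCTG matches the top strand at positions 90–98, 143–151.
The reverse primer's reverse complement is TAGTTCCC, matching at positions 162–169.
Each forward site pairs with the reverse site to give a product ending at position 169: sizes 80, 27 bp.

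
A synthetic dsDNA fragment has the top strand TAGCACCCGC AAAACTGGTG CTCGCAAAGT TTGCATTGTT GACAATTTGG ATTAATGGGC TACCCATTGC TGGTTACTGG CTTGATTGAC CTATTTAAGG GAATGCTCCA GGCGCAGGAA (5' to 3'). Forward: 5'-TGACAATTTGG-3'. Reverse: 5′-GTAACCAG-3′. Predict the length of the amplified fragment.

The forward primer matches the template at positions 40–50.
Reverse complement of the reverse primer: CTGGTTAC. This occurs on the top strand at positions 70–77.
The product runs from position 40 to position 77, so its length is 77 − 40 + 1 = 38 bp.

38 bp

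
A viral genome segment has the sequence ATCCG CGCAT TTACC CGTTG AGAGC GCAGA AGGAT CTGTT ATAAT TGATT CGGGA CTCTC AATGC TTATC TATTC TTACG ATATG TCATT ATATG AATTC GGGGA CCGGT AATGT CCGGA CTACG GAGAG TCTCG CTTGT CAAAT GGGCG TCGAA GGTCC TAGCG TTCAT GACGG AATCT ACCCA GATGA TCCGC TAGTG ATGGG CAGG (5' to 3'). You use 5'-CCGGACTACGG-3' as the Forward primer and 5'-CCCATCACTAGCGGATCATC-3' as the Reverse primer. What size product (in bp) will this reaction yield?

The forward primer matches the template at positions 116–126.
The reverse primer's reverse complement is GATGATCCGCTAGTGATGGG, which matches the template at positions 186–205.
The product runs from position 116 to position 205, so its length is 205 − 116 + 1 = 90 bp.

90 bp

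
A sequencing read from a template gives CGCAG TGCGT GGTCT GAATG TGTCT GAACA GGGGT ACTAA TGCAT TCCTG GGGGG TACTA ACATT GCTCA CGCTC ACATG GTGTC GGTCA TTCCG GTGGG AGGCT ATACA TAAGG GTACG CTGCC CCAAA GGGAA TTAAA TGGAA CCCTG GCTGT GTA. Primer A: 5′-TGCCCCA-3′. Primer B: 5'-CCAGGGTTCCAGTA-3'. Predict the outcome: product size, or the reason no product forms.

No product — primer B has no binding site in the template.

Primer B (CCAGGGTTCCAGTA) does not match the top strand, and its reverse complement TACTGGAACCCTGG does not match either.
With no annealing site for primer B, no amplification occurs.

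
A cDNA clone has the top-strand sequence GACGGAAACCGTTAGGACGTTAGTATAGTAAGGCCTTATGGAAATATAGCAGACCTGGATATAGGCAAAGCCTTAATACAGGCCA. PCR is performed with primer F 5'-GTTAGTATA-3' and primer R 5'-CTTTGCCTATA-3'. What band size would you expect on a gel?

The forward primer matches the template at positions 19–27.
Reverse complement of the reverse primer: TATAGGCAAAG. This occurs on the top strand at positions 60–70.
Amplicon spans positions 19–70: 52 bp.

52 bp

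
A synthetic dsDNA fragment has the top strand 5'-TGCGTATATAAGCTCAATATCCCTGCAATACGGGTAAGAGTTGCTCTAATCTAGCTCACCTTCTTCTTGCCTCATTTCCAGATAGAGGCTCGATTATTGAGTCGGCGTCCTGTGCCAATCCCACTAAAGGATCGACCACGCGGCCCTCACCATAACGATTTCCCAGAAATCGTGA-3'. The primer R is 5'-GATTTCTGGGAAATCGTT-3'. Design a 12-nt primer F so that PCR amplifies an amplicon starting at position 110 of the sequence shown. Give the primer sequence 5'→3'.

The reverse primer's reverse complement AACGATTTCCCAGAAATC matches the template at positions 154–171; the product starts at position 110.
The forward primer is identical to the top strand over positions 110–121: CTGTGCCAATCC.

5'-CTGTGCCAATCC-3'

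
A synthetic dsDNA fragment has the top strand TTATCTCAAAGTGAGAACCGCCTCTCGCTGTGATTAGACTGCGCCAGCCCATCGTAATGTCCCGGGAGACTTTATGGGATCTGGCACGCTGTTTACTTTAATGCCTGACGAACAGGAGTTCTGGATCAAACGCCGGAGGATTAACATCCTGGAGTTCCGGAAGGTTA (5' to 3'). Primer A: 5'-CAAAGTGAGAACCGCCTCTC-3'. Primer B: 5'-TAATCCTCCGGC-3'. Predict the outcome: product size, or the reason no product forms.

Yes — a 137 bp product.

Primer A (CAAAGTGAGAACCGCCTCTC) matches the top strand at positions 7–26; it acts as a forward primer.
Primer B's reverse complement is GCCGGAGGATTA, matching the top strand at positions 132–143; it acts as a reverse primer.
The 3' ends face each other across positions 7–143, giving a 137 bp product.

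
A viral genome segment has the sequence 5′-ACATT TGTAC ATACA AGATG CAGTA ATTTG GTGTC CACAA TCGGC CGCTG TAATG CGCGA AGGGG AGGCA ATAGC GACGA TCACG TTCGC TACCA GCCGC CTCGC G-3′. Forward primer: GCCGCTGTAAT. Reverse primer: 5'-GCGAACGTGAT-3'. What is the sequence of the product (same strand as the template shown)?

5'-GCCGCTGTAATGCGCGAAGGGGAGGCAATAGCGACGATCACGTTCGC-3'

Forward primer GCCGCTGTAAT is found on the top strand at positions 44–54.
Reverse complement of the reverse primer: ATCACGTTCGC. This occurs on the top strand at positions 80–90.
The product is the template from position 44 through 90 (47 bp).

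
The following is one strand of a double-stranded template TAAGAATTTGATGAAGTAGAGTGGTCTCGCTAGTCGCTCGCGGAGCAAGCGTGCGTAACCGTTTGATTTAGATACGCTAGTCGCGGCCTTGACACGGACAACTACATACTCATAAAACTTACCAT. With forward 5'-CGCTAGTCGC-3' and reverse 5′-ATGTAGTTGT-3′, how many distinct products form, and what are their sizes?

Two products: 80 bp, 33 bp

The forward primer CGCTAGTCGC matches the top strand at positions 28–37, 75–84.
The reverse primer's reverse complement is ACAACTACAT, matching at positions 98–107.
Each forward site pairs with the reverse site to give a product ending at position 107: sizes 80, 33 bp.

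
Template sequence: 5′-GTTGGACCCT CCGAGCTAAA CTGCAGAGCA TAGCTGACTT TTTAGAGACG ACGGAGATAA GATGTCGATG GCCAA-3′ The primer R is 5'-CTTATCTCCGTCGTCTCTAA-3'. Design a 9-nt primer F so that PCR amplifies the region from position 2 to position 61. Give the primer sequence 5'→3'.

5'-TTGGACCCT-3'

The reverse primer's reverse complement TTAGAGACGACGGAGATAAG matches the template at positions 42–61; the product starts at position 2.
The forward primer is identical to the top strand over positions 2–10: TTGGACCCT.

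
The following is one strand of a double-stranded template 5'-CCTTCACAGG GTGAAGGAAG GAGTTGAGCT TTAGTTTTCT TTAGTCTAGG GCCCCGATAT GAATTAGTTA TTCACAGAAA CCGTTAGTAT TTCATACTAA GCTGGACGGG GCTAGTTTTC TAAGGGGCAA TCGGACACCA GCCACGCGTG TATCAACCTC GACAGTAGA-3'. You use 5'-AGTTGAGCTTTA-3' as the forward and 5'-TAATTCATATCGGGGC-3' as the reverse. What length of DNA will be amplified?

45 bp

The forward primer matches the template at positions 22–33.
Reverse complement of the reverse primer: GCCCCGATATGAATTA. This occurs on the top strand at positions 51–66.
Amplicon spans positions 22–66: 45 bp.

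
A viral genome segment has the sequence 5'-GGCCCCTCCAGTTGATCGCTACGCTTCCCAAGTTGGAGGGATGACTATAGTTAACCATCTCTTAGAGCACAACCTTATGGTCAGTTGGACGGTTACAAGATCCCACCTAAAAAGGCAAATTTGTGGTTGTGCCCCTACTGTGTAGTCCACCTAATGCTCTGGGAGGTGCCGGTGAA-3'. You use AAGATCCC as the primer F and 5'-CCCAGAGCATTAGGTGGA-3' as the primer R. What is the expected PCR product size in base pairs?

67 bp

Scanning the template, AAGATCCC occurs at positions 97–104; this primer anneals to the bottom strand there with its 3' end pointing downstream.
Taking the reverse complement of CCCAGAGCATTAGGTGGA gives TCCACCTAATGCTCTGGG, found at positions 146–163 on the template; the primer anneals here to the top strand with its 3' end pointing upstream.
The product runs from position 97 to position 163, so its length is 163 − 97 + 1 = 67 bp.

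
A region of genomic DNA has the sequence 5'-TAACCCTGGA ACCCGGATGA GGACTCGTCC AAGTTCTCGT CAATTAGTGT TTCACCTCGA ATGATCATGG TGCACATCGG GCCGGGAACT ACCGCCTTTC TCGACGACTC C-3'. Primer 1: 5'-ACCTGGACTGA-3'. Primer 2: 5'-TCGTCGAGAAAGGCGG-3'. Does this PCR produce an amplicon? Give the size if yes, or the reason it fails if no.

No product — primer 1 has no binding site in the template.

Primer 1 (ACCTGGACTGA) does not match the top strand, and its reverse complement TCAGTCCAGGT does not match either.
With no annealing site for primer 1, no amplification occurs.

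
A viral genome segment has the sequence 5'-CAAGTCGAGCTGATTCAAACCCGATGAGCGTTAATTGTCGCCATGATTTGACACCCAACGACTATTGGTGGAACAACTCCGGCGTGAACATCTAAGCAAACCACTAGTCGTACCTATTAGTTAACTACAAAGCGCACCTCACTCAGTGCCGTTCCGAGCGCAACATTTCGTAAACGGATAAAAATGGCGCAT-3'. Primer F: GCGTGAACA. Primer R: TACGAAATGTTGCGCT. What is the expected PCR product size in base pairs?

Forward primer GCGTGAACA is found on the top strand at positions 82–90.
Taking the reverse complement of TACGAAATGTTGCGCT gives AGCGCAACATTTCGTA, found at positions 157–172 on the template; the primer anneals here to the top strand with its 3' end pointing upstream.
Amplicon spans positions 82–172: 91 bp.

91 bp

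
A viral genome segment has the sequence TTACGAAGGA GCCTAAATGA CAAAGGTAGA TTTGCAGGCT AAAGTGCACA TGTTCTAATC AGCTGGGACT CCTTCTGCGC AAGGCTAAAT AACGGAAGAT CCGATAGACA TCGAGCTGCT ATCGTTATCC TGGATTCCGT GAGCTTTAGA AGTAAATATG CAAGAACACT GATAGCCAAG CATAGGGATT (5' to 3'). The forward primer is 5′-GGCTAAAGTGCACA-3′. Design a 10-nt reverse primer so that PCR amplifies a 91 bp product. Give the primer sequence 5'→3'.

The forward primer binds at positions 37–50, so a 91 bp product ends at position 37 + 91 − 1 = 127.
The reverse primer anneals to the top strand over positions 118–127, i.e. to GCTATCGTTA.
Its sequence written 5'→3' is the reverse complement: TAACGATAGC.

5'-TAACGATAGC-3'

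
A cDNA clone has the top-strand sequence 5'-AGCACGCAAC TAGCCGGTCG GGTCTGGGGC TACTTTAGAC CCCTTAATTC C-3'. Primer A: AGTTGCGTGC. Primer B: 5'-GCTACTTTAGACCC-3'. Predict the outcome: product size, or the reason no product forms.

Primer A (AGTTGCGTGC) has reverse complement GCACGCAACT, which matches the top strand at positions 2–11; primer A anneals to the top strand there with its 3' end pointing upstream toward position 2.
Primer B (GCTACTTTAGACCC) matches the top strand directly at positions 29–42; it anneals to the bottom strand with its 3' end pointing downstream toward position 42.
The 3' ends diverge (primer A extends toward position 1, primer B toward position 51), so the primers never converge on a shared product.

No product — the primers' 3' ends point away from each other.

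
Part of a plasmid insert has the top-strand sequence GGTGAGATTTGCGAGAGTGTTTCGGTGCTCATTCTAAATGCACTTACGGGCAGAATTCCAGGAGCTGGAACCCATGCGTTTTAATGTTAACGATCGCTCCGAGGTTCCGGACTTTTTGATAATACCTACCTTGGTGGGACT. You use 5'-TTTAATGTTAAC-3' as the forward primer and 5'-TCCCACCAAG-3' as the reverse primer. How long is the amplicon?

Scanning the template, TTTAATGTTAAC occurs at positions 80–91; this primer anneals to the bottom strand there with its 3' end pointing downstream.
Taking the reverse complement of TCCCACCAAG gives CTTGGTGGGA, found at positions 130–139 on the template; the primer anneals here to the top strand with its 3' end pointing upstream.
Product length = (reverse-primer end) − (forward-primer start) + 1 = 139 − 80 + 1 = 60 bp.

60 bp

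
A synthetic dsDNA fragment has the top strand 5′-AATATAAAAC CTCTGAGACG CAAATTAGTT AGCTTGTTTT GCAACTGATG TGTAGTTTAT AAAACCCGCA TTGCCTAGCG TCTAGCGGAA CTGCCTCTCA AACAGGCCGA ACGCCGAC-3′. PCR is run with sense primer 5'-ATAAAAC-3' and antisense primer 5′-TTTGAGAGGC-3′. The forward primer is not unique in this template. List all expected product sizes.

The forward primer ATAAAAC matches the top strand at positions 4–10, 59–65.
The reverse primer's reverse complement is GCCTCTCAAA, matching at positions 93–102.
Each forward site pairs with the reverse site to give a product ending at position 102: sizes 99, 44 bp.

99 bp, 44 bp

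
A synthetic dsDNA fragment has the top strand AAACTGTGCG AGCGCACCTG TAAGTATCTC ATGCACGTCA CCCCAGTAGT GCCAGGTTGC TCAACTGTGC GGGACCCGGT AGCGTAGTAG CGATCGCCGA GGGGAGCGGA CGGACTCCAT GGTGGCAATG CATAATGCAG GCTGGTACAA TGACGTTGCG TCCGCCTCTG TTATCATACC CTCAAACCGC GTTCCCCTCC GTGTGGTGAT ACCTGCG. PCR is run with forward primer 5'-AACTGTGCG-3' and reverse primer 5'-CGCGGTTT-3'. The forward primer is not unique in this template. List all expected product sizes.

The forward primer AACTGTGCG matches the top strand at positions 2–10, 63–71.
The reverse primer's reverse complement is AAACCGCG, matching at positions 184–191.
Each forward site pairs with the reverse site to give a product ending at position 191: sizes 190, 129 bp.

190 bp, 129 bp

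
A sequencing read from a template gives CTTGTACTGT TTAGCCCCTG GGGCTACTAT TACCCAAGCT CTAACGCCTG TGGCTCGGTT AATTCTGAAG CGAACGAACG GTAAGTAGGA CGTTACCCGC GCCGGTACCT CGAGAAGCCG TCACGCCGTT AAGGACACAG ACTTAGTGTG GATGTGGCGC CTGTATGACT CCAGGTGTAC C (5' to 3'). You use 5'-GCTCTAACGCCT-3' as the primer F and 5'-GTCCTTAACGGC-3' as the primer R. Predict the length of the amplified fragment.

Forward primer GCTCTAACGCCT is found on the top strand at positions 38–49.
The reverse primer's reverse complement is GCCGTTAAGGAC, which matches the template at positions 125–136.
Amplicon spans positions 38–136: 99 bp.

99 bp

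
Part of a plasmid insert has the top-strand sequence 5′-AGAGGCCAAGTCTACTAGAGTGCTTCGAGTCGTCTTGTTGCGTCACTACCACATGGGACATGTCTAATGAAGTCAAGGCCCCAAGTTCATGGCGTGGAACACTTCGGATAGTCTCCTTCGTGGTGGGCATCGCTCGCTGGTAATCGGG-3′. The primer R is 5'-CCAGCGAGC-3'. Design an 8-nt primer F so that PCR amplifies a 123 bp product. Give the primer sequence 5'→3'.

5'-GAGTGCTT-3'

The reverse primer's reverse complement GCTCGCTGG matches the template at positions 132–140, so the product ends at position 140.
A 123 bp product then starts at position 140 − 123 + 1 = 18.
The forward primer is identical to the top strand there: GAGTGCTT.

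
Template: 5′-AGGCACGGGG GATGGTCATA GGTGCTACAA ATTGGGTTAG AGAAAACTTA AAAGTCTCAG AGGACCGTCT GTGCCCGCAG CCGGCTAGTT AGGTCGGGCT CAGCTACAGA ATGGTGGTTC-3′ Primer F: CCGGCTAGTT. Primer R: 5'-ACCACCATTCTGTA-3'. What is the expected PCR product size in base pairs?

The forward primer matches the template at positions 81–90.
The reverse primer's reverse complement is TACAGAATGGTGGT, which matches the template at positions 105–118.
Product length = (reverse-primer end) − (forward-primer start) + 1 = 118 − 81 + 1 = 38 bp.

38 bp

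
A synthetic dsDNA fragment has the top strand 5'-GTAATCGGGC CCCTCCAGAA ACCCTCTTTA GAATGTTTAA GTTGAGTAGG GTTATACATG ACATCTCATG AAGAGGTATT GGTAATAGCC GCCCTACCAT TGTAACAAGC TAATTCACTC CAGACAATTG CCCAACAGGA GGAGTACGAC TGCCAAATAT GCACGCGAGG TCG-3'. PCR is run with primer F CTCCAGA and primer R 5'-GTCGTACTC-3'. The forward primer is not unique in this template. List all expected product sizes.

The forward primer CTCCAGA matches the top strand at positions 13–19, 118–124.
The reverse primer's reverse complement is GAGTACGAC, matching at positions 142–150.
Each forward site pairs with the reverse site to give a product ending at position 150: sizes 138, 33 bp.

138 bp, 33 bp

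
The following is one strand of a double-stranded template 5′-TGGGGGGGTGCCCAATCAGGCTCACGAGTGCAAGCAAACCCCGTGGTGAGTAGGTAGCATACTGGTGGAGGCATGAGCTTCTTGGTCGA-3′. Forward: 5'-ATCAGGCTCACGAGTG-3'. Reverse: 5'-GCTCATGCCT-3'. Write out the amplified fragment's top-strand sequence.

Scanning the template, ATCAGGCTCACGAGTG occurs at positions 15–30; this primer anneals to the bottom strand there with its 3' end pointing downstream.
Reverse complement of the reverse primer: AGGCATGAGC. This occurs on the top strand at positions 69–78.
The product is the template from position 15 through 78 (64 bp).

5'-ATCAGGCTCACGAGTGCAAGCAAACCCCGTGGTGAGTAGGTAGCATACTGGTGGAGGCATGAGC-3'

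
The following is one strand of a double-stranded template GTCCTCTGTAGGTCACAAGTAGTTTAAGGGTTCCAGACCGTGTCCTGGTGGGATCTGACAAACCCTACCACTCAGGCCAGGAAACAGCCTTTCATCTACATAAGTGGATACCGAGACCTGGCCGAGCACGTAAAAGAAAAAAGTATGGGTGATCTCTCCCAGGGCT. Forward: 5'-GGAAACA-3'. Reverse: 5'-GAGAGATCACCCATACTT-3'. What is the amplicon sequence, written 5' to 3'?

The forward primer matches the template at positions 80–86.
Reverse complement of the reverse primer: AAGTATGGGTGATCTCTC. This occurs on the top strand at positions 141–158.
The product is the template from position 80 through 158 (79 bp).

5'-GGAAACAGCCTTTCATCTACATAAGTGGATACCGAGACCTGGCCGAGCACGTAAAAGAAAAAAGTATGGGTGATCTCTC-3'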